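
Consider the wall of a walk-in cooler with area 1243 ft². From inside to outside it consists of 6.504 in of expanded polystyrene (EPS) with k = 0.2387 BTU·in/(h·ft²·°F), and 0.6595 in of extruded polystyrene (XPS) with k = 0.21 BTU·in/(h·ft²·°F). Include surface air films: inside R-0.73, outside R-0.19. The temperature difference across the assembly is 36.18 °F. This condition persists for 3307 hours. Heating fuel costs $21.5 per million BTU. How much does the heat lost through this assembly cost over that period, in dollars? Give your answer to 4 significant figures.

6.504/0.2387 = 27.248
0.6595/0.21 = 3.1405
R_total = 0.73 + 27.248 + 3.1405 + 0.19 = 31.308 ft²·°F·h/BTU
Q = 1243 × 36.18 / 31.308 = 1436.4 BTU/h
E = 1436.4 × 3307 = 4750300 BTU
Cost = 4750300/10⁶ × 21.5 = $102.13

102.1 dollars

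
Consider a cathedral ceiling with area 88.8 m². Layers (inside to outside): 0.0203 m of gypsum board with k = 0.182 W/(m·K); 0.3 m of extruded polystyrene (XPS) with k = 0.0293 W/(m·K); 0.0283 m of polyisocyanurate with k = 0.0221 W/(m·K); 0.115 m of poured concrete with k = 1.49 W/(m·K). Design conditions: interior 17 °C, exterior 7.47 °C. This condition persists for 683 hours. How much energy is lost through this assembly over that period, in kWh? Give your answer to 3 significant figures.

0.0203/0.182 = 0.1115
0.3/0.0293 = 10.24
0.0283/0.0221 = 1.281
0.115/1.49 = 0.07718
R_total = 0.1115 + 10.24 + 1.281 + 0.07718 = 11.71 m²·K/W
Q = 88.8 × (17 − 7.47) / 11.71 = 72.28 W
E = 72.28 W × 683 h / 1000 = 49.37 kWh

49.4 kWh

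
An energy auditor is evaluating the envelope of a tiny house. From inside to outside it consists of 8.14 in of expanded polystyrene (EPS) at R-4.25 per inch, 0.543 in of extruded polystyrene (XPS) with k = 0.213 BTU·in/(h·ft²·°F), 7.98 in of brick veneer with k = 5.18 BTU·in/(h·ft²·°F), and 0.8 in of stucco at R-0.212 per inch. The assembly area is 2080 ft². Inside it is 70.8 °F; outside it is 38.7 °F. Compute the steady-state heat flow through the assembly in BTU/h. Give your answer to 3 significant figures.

8.14 × 4.25 = 34.59
0.543/0.213 = 2.549
7.98/5.18 = 1.541
0.8 × 0.212 = 0.1696
R_total = 34.59 + 2.549 + 1.541 + 0.1696 = 38.85 ft²·°F·h/BTU
Q = A·ΔT/R = 2080 × (70.8 − 38.7) / 38.85 = 1718 BTU/h

1720 BTU/h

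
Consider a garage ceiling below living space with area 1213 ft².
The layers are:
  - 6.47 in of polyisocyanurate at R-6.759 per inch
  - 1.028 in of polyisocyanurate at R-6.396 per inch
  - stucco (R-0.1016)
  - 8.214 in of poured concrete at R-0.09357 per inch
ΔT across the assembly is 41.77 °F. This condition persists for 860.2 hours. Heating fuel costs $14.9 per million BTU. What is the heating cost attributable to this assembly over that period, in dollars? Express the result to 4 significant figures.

12.69 dollars

6.47 × 6.759 = 43.731
1.028 × 6.396 = 6.5751
8.214 × 0.09357 = 0.76858
R_total = 43.731 + 6.5751 + 0.1016 + 0.76858 = 51.176 ft²·°F·h/BTU
Q = 1213 × 41.77 / 51.176 = 990.05 BTU/h
E = 990.05 × 860.2 = 851640 BTU
Cost = 851640/10⁶ × 14.9 = $12.69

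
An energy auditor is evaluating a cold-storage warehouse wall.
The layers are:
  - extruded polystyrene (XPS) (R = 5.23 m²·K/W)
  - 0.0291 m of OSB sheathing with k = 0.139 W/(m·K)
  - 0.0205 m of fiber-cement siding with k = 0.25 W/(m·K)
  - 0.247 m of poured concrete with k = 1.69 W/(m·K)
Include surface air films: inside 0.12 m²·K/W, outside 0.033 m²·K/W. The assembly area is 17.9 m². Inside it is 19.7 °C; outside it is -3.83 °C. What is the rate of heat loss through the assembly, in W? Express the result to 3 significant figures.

0.0291/0.139 = 0.2094
0.0205/0.25 = 0.082
0.247/1.69 = 0.1462
R_total = 0.12 + 5.23 + 0.2094 + 0.082 + 0.1462 + 0.033 = 5.821 m²·K/W
Q = A·ΔT/R = 17.9 × (19.7 − (-3.83)) / 5.821 = 72.36 W

72.4 W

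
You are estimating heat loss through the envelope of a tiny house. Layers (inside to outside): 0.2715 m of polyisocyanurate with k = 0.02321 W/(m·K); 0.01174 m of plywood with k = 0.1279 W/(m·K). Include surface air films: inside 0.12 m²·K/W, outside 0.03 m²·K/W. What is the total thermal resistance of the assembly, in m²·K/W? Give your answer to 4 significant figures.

11.94 m²·K/W

0.2715/0.02321 = 11.698
0.01174/0.1279 = 0.09179
R_total = 0.12 + 11.698 + 0.09179 + 0.03 = 11.939 m²·K/W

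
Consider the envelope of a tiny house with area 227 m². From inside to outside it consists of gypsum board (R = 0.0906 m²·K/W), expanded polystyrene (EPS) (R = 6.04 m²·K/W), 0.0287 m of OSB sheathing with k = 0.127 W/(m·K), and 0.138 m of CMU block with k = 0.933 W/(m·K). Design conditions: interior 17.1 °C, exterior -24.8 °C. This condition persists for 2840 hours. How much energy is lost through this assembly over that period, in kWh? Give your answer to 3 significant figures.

4150 kWh

0.0287/0.127 = 0.226
0.138/0.933 = 0.1479
R_total = 0.0906 + 6.04 + 0.226 + 0.1479 = 6.504 m²·K/W
Q = 227 × (17.1 − (-24.8)) / 6.504 = 1462 W
E = 1462 W × 2840 h / 1000 = 4153 kWh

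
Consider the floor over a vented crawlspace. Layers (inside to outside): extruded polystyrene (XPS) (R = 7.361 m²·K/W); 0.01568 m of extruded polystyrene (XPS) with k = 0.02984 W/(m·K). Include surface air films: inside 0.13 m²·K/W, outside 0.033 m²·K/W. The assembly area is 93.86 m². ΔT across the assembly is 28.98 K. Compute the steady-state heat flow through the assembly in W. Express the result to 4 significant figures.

337.9 W

0.01568/0.02984 = 0.52547
R_total = 0.13 + 7.361 + 0.52547 + 0.033 = 8.0495 m²·K/W
Q = A·ΔT/R = 93.86 × 28.98 / 8.0495 = 337.92 W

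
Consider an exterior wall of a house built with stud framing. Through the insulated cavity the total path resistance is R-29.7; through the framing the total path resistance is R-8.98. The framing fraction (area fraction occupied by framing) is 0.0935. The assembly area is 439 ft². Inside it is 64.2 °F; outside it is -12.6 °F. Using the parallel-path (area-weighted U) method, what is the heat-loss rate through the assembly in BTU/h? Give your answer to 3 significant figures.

1380 BTU/h

U_eff = 0.9065/29.7 + 0.0935/8.98 = 0.03052 + 0.01041 = 0.04093
R_eff = 1/U_eff = 24.43 ft²·°F·h/BTU
Q = 439 × (64.2 − (-12.6)) / 24.43 = 1380 BTU/h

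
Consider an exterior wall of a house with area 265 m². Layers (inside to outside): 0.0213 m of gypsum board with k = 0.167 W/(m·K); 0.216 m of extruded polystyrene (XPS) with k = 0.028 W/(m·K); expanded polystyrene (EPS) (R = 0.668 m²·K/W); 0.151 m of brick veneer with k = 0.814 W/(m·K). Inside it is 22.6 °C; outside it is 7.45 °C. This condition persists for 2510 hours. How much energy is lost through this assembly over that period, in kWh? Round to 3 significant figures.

1160 kWh

0.0213/0.167 = 0.1275
0.216/0.028 = 7.714
0.151/0.814 = 0.1855
R_total = 0.1275 + 7.714 + 0.668 + 0.1855 = 8.695 m²·K/W
Q = 265 × (22.6 − 7.45) / 8.695 = 461.7 W
E = 461.7 W × 2510 h / 1000 = 1159 kWh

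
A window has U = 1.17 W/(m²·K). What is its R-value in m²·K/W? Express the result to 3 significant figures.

0.855 m²·K/W

R = 1/U = 1/1.17 = 0.8547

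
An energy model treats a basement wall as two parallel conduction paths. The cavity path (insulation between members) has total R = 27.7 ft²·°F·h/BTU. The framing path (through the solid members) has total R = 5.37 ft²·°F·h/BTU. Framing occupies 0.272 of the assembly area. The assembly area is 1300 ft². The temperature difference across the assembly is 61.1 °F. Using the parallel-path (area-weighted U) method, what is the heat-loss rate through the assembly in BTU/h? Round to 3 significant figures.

6110 BTU/h

U_eff = 0.728/27.7 + 0.272/5.37 = 0.02628 + 0.05065 = 0.07693
R_eff = 1/U_eff = 13 ft²·°F·h/BTU
Q = 1300 × 61.1 / 13 = 6111 BTU/h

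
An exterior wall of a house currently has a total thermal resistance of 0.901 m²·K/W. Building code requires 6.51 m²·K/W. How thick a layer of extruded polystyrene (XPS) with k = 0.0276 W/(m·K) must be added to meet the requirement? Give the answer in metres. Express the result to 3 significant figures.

ΔR = 6.51 − 0.901 = 5.609 m²·K/W
L = ΔR × k = 5.609 × 0.0276 = 0.1548 m

0.155 m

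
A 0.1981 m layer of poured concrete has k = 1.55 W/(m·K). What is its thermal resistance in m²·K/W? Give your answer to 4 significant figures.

0.1278 m²·K/W

R = L/k = 0.1981/1.55 = 0.12781 m²·K/W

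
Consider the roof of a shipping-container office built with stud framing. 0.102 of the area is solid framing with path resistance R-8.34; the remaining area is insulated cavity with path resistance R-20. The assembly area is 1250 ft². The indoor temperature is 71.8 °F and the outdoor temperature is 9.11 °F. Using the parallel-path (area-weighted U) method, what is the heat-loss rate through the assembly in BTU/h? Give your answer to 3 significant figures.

U_eff = 0.898/20 + 0.102/8.34 = 0.0449 + 0.01223 = 0.05713
R_eff = 1/U_eff = 17.5 ft²·°F·h/BTU
Q = 1250 × (71.8 − 9.11) / 17.5 = 4477 BTU/h

4480 BTU/h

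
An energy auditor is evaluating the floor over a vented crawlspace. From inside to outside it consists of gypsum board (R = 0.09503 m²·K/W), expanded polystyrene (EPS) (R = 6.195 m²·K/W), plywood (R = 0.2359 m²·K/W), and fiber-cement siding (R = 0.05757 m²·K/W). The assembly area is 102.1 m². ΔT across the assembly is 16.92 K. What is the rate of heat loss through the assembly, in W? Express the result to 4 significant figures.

R_total = 0.09503 + 6.195 + 0.2359 + 0.05757 = 6.5835 m²·K/W
Q = A·ΔT/R = 102.1 × 16.92 / 6.5835 = 262.4 W

262.4 W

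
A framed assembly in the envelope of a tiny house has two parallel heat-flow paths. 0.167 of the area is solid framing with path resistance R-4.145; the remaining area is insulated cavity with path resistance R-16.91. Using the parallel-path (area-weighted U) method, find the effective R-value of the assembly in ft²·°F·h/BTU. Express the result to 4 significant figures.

11.17 ft²·°F·h/BTU

U_eff = 0.833/16.91 + 0.167/4.145 = 0.049261 + 0.04029 = 0.08955
R_eff = 1/U_eff = 11.167 ft²·°F·h/BTU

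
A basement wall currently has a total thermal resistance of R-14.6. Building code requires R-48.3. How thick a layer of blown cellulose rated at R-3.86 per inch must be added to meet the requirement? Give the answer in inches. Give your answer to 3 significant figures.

ΔR = 48.3 − 14.6 = 33.7 ft²·°F·h/BTU
L = ΔR / (R/in) = 33.7/3.86 = 8.731 in

8.73 in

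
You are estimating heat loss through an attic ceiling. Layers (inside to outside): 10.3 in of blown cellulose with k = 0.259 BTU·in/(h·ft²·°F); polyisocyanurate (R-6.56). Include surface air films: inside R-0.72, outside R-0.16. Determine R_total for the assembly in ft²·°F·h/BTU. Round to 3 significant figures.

10.3/0.259 = 39.77
R_total = 0.72 + 39.77 + 6.56 + 0.16 = 47.21 ft²·°F·h/BTU

47.2 ft²·°F·h/BTU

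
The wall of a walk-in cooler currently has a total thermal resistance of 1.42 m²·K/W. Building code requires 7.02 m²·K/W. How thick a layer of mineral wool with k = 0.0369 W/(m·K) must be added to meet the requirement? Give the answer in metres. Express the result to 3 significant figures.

0.207 m

ΔR = 7.02 − 1.42 = 5.6 m²·K/W
L = ΔR × k = 5.6 × 0.0369 = 0.2066 m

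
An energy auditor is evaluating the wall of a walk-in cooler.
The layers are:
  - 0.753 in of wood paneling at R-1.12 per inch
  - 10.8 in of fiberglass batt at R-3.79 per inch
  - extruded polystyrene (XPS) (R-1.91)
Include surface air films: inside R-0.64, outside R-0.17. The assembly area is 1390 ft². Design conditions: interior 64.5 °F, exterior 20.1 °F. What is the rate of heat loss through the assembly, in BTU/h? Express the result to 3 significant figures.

0.753 × 1.12 = 0.8434
10.8 × 3.79 = 40.93
R_total = 0.64 + 0.8434 + 40.93 + 1.91 + 0.17 = 44.5 ft²·°F·h/BTU
Q = A·ΔT/R = 1390 × (64.5 − 20.1) / 44.5 = 1387 BTU/h

1390 BTU/h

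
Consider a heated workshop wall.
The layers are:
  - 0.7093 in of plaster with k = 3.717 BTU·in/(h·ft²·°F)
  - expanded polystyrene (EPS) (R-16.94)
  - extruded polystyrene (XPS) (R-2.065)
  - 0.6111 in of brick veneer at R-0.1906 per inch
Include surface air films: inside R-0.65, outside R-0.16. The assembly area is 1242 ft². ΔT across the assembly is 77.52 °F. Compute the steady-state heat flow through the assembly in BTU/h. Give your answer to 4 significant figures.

0.7093/3.717 = 0.19083
0.6111 × 0.1906 = 0.11648
R_total = 0.65 + 0.19083 + 16.94 + 2.065 + 0.11648 + 0.16 = 20.122 ft²·°F·h/BTU
Q = A·ΔT/R = 1242 × 77.52 / 20.122 = 4784.7 BTU/h

4785 BTU/h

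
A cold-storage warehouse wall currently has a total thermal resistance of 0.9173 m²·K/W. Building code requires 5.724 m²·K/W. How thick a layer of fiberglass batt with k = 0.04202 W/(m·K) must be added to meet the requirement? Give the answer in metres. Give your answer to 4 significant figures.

0.2020 m

ΔR = 5.724 − 0.9173 = 4.8067 m²·K/W
L = ΔR × k = 4.8067 × 0.04202 = 0.20198 m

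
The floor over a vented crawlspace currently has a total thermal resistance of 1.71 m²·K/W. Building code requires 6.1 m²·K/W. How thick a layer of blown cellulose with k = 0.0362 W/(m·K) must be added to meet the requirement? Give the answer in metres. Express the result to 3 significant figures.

0.159 m

ΔR = 6.1 − 1.71 = 4.39 m²·K/W
L = ΔR × k = 4.39 × 0.0362 = 0.1589 m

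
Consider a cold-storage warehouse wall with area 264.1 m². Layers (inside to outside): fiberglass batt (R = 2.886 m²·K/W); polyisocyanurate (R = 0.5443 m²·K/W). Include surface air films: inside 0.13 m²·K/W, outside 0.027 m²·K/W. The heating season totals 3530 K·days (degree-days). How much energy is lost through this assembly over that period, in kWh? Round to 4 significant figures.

R_total = 0.13 + 2.886 + 0.5443 + 0.027 = 3.5873 m²·K/W
E = A × HDD × 24 / R / 1000 = 264.1 × 3530 × 24 / 3.5873 / 1000 = 6237.2 kWh

6237 kWh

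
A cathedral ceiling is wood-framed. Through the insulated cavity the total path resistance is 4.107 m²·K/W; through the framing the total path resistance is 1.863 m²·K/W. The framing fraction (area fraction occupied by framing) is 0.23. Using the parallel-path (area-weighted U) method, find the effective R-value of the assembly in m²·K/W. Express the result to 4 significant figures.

U_eff = 0.77/4.107 + 0.23/1.863 = 0.18748 + 0.12346 = 0.31094
R_eff = 1/U_eff = 3.216 m²·K/W

3.216 m²·K/W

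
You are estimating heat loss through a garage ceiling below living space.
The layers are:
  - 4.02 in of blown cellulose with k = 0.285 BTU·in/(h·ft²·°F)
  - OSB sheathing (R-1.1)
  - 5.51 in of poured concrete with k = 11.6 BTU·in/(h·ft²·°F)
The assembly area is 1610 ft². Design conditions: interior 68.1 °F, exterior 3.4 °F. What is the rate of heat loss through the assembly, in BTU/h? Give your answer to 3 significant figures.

6640 BTU/h

4.02/0.285 = 14.11
5.51/11.6 = 0.475
R_total = 14.11 + 1.1 + 0.475 = 15.68 ft²·°F·h/BTU
Q = A·ΔT/R = 1610 × (68.1 − 3.4) / 15.68 = 6643 BTU/h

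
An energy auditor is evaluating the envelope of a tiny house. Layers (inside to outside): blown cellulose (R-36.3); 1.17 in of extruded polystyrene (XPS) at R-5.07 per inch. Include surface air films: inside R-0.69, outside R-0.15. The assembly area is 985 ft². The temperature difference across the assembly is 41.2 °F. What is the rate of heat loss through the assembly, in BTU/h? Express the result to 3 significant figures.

1.17 × 5.07 = 5.932
R_total = 0.69 + 36.3 + 5.932 + 0.15 = 43.07 ft²·°F·h/BTU
Q = A·ΔT/R = 985 × 41.2 / 43.07 = 942.2 BTU/h

942 BTU/h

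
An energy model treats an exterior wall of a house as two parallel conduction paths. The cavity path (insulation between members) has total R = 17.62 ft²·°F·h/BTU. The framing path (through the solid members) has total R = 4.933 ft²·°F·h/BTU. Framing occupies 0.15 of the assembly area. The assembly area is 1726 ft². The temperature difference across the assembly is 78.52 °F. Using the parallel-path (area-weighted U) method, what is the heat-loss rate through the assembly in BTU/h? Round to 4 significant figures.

U_eff = 0.85/17.62 + 0.15/4.933 = 0.048241 + 0.030407 = 0.078648
R_eff = 1/U_eff = 12.715 ft²·°F·h/BTU
Q = 1726 × 78.52 / 12.715 = 10659 BTU/h

10660 BTU/h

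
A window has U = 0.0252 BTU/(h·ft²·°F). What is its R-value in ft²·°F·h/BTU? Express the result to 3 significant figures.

R = 1/U = 1/0.0252 = 39.68

39.7 ft²·°F·h/BTU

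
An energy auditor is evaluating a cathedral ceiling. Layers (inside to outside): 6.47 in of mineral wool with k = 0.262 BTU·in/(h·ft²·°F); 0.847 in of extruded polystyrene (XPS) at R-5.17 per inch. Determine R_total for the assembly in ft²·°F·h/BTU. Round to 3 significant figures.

6.47/0.262 = 24.69
0.847 × 5.17 = 4.379
R_total = 24.69 + 4.379 = 29.07 ft²·°F·h/BTU

29.1 ft²·°F·h/BTU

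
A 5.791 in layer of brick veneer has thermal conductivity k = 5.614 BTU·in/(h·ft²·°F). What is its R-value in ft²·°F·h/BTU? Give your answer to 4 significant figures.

1.032 ft²·°F·h/BTU

R = L/k = 5.791/5.614 = 1.0315 ft²·°F·h/BTU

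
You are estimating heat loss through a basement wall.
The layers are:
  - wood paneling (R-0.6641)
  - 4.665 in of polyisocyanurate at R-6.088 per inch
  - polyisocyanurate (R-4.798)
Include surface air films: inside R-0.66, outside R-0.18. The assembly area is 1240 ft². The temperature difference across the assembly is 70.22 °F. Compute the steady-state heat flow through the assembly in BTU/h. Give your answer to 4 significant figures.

2509 BTU/h

4.665 × 6.088 = 28.401
R_total = 0.66 + 0.6641 + 28.401 + 4.798 + 0.18 = 34.703 ft²·°F·h/BTU
Q = A·ΔT/R = 1240 × 70.22 / 34.703 = 2509.1 BTU/h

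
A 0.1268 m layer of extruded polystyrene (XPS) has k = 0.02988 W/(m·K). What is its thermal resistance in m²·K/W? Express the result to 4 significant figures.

4.244 m²·K/W

R = L/k = 0.1268/0.02988 = 4.2436 m²·K/W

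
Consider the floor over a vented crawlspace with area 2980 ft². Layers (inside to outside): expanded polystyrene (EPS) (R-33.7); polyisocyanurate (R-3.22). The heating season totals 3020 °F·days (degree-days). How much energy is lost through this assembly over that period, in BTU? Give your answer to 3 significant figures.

5850000 BTU

R_total = 33.7 + 3.22 = 36.92 ft²·°F·h/BTU
E = A × HDD × 24 / R = 2980 × 3020 × 24 / 36.92 = 5850000 BTU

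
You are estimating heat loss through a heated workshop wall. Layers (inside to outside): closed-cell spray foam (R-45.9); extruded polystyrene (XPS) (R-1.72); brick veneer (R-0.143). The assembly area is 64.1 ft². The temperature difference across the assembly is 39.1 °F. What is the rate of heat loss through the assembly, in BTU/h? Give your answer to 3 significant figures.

52.5 BTU/h

R_total = 45.9 + 1.72 + 0.143 = 47.76 ft²·°F·h/BTU
Q = A·ΔT/R = 64.1 × 39.1 / 47.76 = 52.47 BTU/h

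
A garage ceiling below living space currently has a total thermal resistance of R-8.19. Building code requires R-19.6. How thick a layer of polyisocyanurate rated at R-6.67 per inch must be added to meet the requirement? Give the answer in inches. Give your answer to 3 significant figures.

ΔR = 19.6 − 8.19 = 11.41 ft²·°F·h/BTU
L = ΔR / (R/in) = 11.41/6.67 = 1.711 in

1.71 in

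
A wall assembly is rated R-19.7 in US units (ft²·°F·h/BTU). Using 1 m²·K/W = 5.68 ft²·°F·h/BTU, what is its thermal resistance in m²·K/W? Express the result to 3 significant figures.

R_SI = 19.7/5.68 = 3.468

3.47 m²·K/W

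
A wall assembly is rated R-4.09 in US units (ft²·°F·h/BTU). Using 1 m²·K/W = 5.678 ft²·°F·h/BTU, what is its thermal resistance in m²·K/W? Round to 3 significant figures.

0.720 m²·K/W

R_SI = 4.09/5.678 = 0.7203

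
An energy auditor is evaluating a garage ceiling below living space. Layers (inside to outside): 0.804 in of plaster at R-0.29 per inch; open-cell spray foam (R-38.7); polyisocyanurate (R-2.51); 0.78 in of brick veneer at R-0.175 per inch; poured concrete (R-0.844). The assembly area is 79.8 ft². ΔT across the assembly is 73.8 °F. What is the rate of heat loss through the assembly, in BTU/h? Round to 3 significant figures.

139 BTU/h

0.804 × 0.29 = 0.2332
0.78 × 0.175 = 0.1365
R_total = 0.2332 + 38.7 + 2.51 + 0.1365 + 0.844 = 42.42 ft²·°F·h/BTU
Q = A·ΔT/R = 79.8 × 73.8 / 42.42 = 138.8 BTU/h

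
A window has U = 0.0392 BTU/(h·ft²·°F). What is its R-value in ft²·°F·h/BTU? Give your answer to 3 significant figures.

R = 1/U = 1/0.0392 = 25.51

25.5 ft²·°F·h/BTU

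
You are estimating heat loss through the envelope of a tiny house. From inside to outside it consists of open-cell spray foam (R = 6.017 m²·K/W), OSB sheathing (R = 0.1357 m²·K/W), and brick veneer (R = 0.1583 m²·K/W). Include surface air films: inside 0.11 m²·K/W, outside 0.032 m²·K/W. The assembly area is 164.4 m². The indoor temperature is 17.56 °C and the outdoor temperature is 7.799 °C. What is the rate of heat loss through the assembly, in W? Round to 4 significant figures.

248.7 W

R_total = 0.11 + 6.017 + 0.1357 + 0.1583 + 0.032 = 6.453 m²·K/W
Q = A·ΔT/R = 164.4 × (17.56 − 7.799) / 6.453 = 248.68 W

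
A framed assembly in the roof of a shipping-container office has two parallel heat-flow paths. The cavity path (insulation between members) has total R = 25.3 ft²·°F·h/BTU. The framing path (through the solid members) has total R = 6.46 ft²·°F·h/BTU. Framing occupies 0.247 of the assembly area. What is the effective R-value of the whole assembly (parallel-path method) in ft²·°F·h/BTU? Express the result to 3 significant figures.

U_eff = 0.753/25.3 + 0.247/6.46 = 0.02976 + 0.03824 = 0.068
R_eff = 1/U_eff = 14.71 ft²·°F·h/BTU

14.7 ft²·°F·h/BTU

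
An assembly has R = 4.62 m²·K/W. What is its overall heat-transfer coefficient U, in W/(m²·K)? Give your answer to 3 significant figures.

U = 1/R = 1/4.62 = 0.2165

0.216 W/(m²·K)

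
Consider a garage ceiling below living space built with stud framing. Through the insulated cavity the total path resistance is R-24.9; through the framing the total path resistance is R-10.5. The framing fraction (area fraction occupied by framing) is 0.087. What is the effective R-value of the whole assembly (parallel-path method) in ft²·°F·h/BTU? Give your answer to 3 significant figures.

U_eff = 0.913/24.9 + 0.087/10.5 = 0.03667 + 0.008286 = 0.04495
R_eff = 1/U_eff = 22.25 ft²·°F·h/BTU

22.2 ft²·°F·h/BTU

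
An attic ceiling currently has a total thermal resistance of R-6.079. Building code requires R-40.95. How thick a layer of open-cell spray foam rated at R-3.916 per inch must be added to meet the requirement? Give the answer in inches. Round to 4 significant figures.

8.905 in

ΔR = 40.95 − 6.079 = 34.871 ft²·°F·h/BTU
L = ΔR / (R/in) = 34.871/3.916 = 8.9047 in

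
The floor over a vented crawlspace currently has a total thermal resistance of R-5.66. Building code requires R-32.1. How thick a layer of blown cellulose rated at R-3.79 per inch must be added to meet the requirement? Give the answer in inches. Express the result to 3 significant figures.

ΔR = 32.1 − 5.66 = 26.44 ft²·°F·h/BTU
L = ΔR / (R/in) = 26.44/3.79 = 6.976 in

6.98 in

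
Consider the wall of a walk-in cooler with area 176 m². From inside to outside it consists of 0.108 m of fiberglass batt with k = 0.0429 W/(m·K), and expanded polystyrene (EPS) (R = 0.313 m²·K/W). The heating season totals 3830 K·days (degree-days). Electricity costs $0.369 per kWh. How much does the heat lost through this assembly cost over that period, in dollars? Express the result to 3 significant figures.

2110 dollars

0.108/0.0429 = 2.517
R_total = 2.517 + 0.313 = 2.83 m²·K/W
E = A × HDD × 24 / R / 1000 = 176 × 3830 × 24 / 2.83 / 1000 = 5716 kWh
Cost = 5716 × 0.369 = $2109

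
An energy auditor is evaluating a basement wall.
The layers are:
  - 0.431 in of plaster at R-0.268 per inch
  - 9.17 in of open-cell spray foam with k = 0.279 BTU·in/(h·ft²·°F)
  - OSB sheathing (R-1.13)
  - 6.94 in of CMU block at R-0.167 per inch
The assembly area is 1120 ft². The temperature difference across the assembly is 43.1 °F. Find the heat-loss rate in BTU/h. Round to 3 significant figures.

0.431 × 0.268 = 0.1155
9.17/0.279 = 32.87
6.94 × 0.167 = 1.159
R_total = 0.1155 + 32.87 + 1.13 + 1.159 = 35.27 ft²·°F·h/BTU
Q = A·ΔT/R = 1120 × 43.1 / 35.27 = 1369 BTU/h

1370 BTU/h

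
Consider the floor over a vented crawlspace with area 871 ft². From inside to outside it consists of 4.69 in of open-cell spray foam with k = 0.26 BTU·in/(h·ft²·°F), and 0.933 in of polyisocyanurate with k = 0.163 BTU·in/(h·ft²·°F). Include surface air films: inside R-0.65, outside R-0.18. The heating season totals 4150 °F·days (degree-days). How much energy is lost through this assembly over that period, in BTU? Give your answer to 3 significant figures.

4.69/0.26 = 18.04
0.933/0.163 = 5.724
R_total = 0.65 + 18.04 + 5.724 + 0.18 = 24.59 ft²·°F·h/BTU
E = A × HDD × 24 / R = 871 × 4150 × 24 / 24.59 = 3528000 BTU

3530000 BTU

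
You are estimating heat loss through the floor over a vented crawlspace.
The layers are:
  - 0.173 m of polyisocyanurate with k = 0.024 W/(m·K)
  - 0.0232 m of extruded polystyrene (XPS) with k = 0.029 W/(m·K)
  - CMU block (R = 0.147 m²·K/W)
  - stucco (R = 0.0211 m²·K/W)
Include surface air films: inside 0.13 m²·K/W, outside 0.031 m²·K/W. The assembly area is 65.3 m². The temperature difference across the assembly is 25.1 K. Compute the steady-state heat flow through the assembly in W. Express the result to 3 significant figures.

197 W

0.173/0.024 = 7.208
0.0232/0.029 = 0.8
R_total = 0.13 + 7.208 + 0.8 + 0.147 + 0.0211 + 0.031 = 8.337 m²·K/W
Q = A·ΔT/R = 65.3 × 25.1 / 8.337 = 196.6 W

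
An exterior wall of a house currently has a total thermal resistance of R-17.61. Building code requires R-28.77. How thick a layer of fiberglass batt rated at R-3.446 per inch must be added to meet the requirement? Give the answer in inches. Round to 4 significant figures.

ΔR = 28.77 − 17.61 = 11.16 ft²·°F·h/BTU
L = ΔR / (R/in) = 11.16/3.446 = 3.2385 in

3.239 in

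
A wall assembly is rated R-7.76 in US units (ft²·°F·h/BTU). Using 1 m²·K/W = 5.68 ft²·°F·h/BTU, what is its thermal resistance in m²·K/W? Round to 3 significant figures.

R_SI = 7.76/5.68 = 1.366

1.37 m²·K/W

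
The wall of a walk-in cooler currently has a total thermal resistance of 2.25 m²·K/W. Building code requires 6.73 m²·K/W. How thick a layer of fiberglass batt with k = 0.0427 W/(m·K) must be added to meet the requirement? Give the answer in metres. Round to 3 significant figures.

ΔR = 6.73 − 2.25 = 4.48 m²·K/W
L = ΔR × k = 4.48 × 0.0427 = 0.1913 m

0.191 m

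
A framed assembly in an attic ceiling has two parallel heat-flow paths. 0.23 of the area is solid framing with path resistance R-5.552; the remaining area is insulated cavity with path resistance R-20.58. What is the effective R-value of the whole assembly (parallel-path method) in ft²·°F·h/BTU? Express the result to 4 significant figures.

12.68 ft²·°F·h/BTU

U_eff = 0.77/20.58 + 0.23/5.552 = 0.037415 + 0.041427 = 0.078841
R_eff = 1/U_eff = 12.684 ft²·°F·h/BTU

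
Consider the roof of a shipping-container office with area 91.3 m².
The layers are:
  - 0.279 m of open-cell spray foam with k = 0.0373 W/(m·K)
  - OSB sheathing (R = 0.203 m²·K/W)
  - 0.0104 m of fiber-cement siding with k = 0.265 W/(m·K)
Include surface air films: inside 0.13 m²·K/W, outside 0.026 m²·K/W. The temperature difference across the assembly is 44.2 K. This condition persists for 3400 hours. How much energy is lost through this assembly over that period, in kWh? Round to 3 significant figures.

0.279/0.0373 = 7.48
0.0104/0.265 = 0.03925
R_total = 0.13 + 7.48 + 0.203 + 0.03925 + 0.026 = 7.878 m²·K/W
Q = 91.3 × 44.2 / 7.878 = 512.2 W
E = 512.2 W × 3400 h / 1000 = 1742 kWh

1740 kWh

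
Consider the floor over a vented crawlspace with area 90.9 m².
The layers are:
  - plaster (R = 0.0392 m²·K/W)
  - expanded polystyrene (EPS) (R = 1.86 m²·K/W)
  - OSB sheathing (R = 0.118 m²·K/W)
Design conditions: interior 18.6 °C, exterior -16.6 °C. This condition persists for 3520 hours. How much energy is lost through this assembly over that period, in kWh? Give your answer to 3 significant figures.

5580 kWh

R_total = 0.0392 + 1.86 + 0.118 = 2.017 m²·K/W
Q = 90.9 × (18.6 − (-16.6)) / 2.017 = 1586 W
E = 1586 W × 3520 h / 1000 = 5583 kWh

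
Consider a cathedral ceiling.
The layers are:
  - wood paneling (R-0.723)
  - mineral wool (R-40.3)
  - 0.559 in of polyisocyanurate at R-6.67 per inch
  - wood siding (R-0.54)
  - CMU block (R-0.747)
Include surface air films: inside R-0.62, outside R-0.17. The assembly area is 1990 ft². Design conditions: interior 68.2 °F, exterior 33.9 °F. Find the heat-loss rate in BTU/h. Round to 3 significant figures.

1460 BTU/h

0.559 × 6.67 = 3.729
R_total = 0.62 + 0.723 + 40.3 + 3.729 + 0.54 + 0.747 + 0.17 = 46.83 ft²·°F·h/BTU
Q = A·ΔT/R = 1990 × (68.2 − 33.9) / 46.83 = 1458 BTU/h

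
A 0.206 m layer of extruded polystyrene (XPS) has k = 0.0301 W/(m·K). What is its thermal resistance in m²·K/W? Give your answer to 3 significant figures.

6.84 m²·K/W

R = L/k = 0.206/0.0301 = 6.844 m²·K/W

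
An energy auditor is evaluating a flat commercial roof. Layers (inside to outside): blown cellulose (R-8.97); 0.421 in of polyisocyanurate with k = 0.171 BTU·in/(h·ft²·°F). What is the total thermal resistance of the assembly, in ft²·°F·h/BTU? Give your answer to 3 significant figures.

0.421/0.171 = 2.462
R_total = 8.97 + 2.462 = 11.43 ft²·°F·h/BTU

11.4 ft²·°F·h/BTU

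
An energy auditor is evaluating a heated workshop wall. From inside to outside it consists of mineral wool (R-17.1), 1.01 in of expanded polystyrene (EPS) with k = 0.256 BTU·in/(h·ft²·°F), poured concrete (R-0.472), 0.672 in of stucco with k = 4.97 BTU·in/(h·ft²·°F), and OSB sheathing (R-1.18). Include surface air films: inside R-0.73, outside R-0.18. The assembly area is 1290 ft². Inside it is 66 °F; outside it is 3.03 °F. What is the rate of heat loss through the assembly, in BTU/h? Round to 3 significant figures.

3420 BTU/h

1.01/0.256 = 3.945
0.672/4.97 = 0.1352
R_total = 0.73 + 17.1 + 3.945 + 0.472 + 0.1352 + 1.18 + 0.18 = 23.74 ft²·°F·h/BTU
Q = A·ΔT/R = 1290 × (66 − 3.03) / 23.74 = 3421 BTU/h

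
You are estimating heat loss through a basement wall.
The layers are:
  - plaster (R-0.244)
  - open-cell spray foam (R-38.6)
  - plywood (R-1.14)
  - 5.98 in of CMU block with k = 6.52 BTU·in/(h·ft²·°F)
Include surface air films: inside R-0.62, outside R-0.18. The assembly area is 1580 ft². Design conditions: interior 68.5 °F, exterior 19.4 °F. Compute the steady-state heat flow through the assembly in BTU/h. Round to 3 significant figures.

5.98/6.52 = 0.9172
R_total = 0.62 + 0.244 + 38.6 + 1.14 + 0.9172 + 0.18 = 41.7 ft²·°F·h/BTU
Q = A·ΔT/R = 1580 × (68.5 − 19.4) / 41.7 = 1860 BTU/h

1860 BTU/h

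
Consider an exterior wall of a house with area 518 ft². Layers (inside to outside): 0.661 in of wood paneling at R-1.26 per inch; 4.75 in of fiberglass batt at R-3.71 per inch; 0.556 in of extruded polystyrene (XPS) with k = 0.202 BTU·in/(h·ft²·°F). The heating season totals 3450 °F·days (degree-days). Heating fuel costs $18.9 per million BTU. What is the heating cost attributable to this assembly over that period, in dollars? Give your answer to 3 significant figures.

0.661 × 1.26 = 0.8329
4.75 × 3.71 = 17.62
0.556/0.202 = 2.752
R_total = 0.8329 + 17.62 + 2.752 = 21.21 ft²·°F·h/BTU
E = A × HDD × 24 / R = 518 × 3450 × 24 / 21.21 = 2022000 BTU
Cost = 2022000/10⁶ × 18.9 = $38.22

38.2 dollars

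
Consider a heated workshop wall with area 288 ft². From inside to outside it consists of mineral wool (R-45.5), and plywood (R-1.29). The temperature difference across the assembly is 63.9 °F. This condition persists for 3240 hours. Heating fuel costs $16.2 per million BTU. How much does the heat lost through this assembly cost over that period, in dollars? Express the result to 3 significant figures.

20.6 dollars

R_total = 45.5 + 1.29 = 46.79 ft²·°F·h/BTU
Q = 288 × 63.9 / 46.79 = 393.3 BTU/h
E = 393.3 × 3240 = 1274000 BTU
Cost = 1274000/10⁶ × 16.2 = $20.64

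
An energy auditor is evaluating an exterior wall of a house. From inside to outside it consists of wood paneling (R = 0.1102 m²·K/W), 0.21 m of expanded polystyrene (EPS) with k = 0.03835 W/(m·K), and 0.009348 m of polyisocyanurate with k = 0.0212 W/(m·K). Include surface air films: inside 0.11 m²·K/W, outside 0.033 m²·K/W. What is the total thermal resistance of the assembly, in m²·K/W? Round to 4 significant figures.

0.21/0.03835 = 5.4759
0.009348/0.0212 = 0.44094
R_total = 0.11 + 0.1102 + 5.4759 + 0.44094 + 0.033 = 6.17 m²·K/W

6.170 m²·K/W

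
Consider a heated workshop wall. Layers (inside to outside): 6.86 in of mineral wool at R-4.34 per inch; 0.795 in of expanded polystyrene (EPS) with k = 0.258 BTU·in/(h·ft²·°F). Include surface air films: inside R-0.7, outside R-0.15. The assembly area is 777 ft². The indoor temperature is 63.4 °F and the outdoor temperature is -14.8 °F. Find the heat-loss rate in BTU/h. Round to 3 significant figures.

6.86 × 4.34 = 29.77
0.795/0.258 = 3.081
R_total = 0.7 + 29.77 + 3.081 + 0.15 = 33.7 ft²·°F·h/BTU
Q = A·ΔT/R = 777 × (63.4 − (-14.8)) / 33.7 = 1803 BTU/h

1800 BTU/h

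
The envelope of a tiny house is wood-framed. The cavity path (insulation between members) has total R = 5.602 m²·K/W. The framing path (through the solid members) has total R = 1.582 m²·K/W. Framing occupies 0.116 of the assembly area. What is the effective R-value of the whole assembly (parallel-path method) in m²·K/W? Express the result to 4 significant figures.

4.327 m²·K/W

U_eff = 0.884/5.602 + 0.116/1.582 = 0.1578 + 0.073325 = 0.23113
R_eff = 1/U_eff = 4.3267 m²·K/W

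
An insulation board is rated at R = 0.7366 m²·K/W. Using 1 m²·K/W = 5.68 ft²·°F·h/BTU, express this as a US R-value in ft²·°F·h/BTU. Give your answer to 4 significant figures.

4.184 ft²·°F·h/BTU

R_US = 0.7366 × 5.68 = 4.1839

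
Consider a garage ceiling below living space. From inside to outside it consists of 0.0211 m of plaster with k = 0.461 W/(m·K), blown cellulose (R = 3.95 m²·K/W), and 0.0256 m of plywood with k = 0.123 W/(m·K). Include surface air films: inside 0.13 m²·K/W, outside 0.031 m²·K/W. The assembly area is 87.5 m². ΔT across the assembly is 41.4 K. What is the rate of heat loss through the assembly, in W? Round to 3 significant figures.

830 W

0.0211/0.461 = 0.04577
0.0256/0.123 = 0.2081
R_total = 0.13 + 0.04577 + 3.95 + 0.2081 + 0.031 = 4.365 m²·K/W
Q = A·ΔT/R = 87.5 × 41.4 / 4.365 = 829.9 W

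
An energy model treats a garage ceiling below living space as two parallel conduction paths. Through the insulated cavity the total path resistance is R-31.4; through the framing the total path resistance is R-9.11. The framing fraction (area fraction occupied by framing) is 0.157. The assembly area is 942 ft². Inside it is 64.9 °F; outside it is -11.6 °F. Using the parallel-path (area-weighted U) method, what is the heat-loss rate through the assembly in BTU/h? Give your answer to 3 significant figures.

U_eff = 0.843/31.4 + 0.157/9.11 = 0.02685 + 0.01723 = 0.04408
R_eff = 1/U_eff = 22.69 ft²·°F·h/BTU
Q = 942 × (64.9 − (-11.6)) / 22.69 = 3177 BTU/h

3180 BTU/h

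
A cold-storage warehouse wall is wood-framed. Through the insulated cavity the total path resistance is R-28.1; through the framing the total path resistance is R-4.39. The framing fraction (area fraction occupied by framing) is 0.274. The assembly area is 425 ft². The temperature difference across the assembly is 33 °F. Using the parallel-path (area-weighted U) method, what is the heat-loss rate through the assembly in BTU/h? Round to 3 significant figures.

U_eff = 0.726/28.1 + 0.274/4.39 = 0.02584 + 0.06241 = 0.08825
R_eff = 1/U_eff = 11.33 ft²·°F·h/BTU
Q = 425 × 33 / 11.33 = 1238 BTU/h

1240 BTU/h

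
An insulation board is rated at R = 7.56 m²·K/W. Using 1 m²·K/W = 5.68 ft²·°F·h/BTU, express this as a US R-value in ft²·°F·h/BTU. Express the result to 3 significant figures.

R_US = 7.56 × 5.68 = 42.94

42.9 ft²·°F·h/BTU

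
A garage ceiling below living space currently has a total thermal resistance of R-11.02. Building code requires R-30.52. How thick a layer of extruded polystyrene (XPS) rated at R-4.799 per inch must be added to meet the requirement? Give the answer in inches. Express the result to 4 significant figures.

4.063 in

ΔR = 30.52 − 11.02 = 19.5 ft²·°F·h/BTU
L = ΔR / (R/in) = 19.5/4.799 = 4.0633 in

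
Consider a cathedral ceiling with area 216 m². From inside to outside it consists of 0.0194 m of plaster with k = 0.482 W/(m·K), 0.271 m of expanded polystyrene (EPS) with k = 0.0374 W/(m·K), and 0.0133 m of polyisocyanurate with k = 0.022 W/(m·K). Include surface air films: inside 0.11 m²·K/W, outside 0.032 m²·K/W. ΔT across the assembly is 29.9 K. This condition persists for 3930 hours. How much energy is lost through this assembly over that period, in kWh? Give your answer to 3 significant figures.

0.0194/0.482 = 0.04025
0.271/0.0374 = 7.246
0.0133/0.022 = 0.6045
R_total = 0.11 + 0.04025 + 7.246 + 0.6045 + 0.032 = 8.033 m²·K/W
Q = 216 × 29.9 / 8.033 = 804 W
E = 804 W × 3930 h / 1000 = 3160 kWh

3160 kWh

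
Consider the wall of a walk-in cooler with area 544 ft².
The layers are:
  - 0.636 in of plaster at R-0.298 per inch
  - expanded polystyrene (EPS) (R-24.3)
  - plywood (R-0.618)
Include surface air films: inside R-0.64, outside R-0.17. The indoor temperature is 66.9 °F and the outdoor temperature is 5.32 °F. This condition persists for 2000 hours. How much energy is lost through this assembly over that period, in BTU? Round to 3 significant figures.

0.636 × 0.298 = 0.1895
R_total = 0.64 + 0.1895 + 24.3 + 0.618 + 0.17 = 25.92 ft²·°F·h/BTU
Q = 544 × (66.9 − 5.32) / 25.92 = 1293 BTU/h
E = 1293 × 2000 = 2585000 BTU

2590000 BTU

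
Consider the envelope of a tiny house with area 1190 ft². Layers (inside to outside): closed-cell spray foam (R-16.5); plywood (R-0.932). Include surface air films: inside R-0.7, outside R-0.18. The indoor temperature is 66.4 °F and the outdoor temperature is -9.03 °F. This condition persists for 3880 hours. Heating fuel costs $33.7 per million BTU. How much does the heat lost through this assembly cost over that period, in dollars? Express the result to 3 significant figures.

R_total = 0.7 + 16.5 + 0.932 + 0.18 = 18.31 ft²·°F·h/BTU
Q = 1190 × (66.4 − (-9.03)) / 18.31 = 4902 BTU/h
E = 4902 × 3880 = 19020000 BTU
Cost = 19020000/10⁶ × 33.7 = $640.9

641 dollars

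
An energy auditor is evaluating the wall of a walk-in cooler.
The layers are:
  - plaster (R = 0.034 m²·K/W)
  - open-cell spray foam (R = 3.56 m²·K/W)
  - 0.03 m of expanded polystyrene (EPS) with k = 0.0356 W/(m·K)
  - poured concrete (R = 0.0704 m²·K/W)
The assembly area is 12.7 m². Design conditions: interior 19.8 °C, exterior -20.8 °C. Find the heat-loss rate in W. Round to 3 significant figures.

0.03/0.0356 = 0.8427
R_total = 0.034 + 3.56 + 0.8427 + 0.0704 = 4.507 m²·K/W
Q = A·ΔT/R = 12.7 × (19.8 − (-20.8)) / 4.507 = 114.4 W

114 W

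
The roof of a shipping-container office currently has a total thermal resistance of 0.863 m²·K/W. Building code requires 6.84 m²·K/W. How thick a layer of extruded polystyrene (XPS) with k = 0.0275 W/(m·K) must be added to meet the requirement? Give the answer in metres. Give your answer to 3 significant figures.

0.164 m

ΔR = 6.84 − 0.863 = 5.977 m²·K/W
L = ΔR × k = 5.977 × 0.0275 = 0.1644 m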